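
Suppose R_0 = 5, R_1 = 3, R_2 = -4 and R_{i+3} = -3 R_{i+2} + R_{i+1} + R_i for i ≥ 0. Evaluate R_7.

2052

R_3 = -3·(-4) + 3 + 5 = 20
R_4 = -3·20 + (-4) + 3 = -61
R_5 = -3·(-61) + 20 + (-4) = 199
R_6 = -3·199 + (-61) + 20 = -638
R_7 = -3·(-638) + 199 + (-61) = 2052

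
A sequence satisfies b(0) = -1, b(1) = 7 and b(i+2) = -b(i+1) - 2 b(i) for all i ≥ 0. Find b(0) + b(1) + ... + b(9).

b(2) = -7 - 2(-1) = -5
b(3) = -(-5) - 2(7) = -9
b(4) = -(-9) - 2(-5) = 19
b(5) = -19 - 2(-9) = -1
b(6) = -(-1) - 2(19) = -37
b(7) = -(-37) - 2(-1) = 39
b(8) = -39 - 2(-37) = 35
b(9) = -35 - 2(39) = -113
Sum = (-1) + 7 + (-5) + (-9) + 19 + (-1) + (-37) + 39 + 35 + (-113) = -66

-66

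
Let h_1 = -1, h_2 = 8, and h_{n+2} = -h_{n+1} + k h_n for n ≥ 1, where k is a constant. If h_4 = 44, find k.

4

h_3 = -8 - k
h_4 = 8 + 9k
So 8 + 9k = 44, giving k = 4.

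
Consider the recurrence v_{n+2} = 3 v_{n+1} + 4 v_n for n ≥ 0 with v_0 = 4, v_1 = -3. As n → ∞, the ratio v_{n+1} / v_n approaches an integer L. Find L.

4

The characteristic equation is r^2 - 3r - 4 = 0, which factors as (r - 4)(r + 1) = 0.
So the roots are 4 and -1. Since |4| > |-1| and the coefficient of 4^n is non-zero, the ratio tends to 4.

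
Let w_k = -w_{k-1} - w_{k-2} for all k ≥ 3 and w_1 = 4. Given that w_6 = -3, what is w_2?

-1

Let w_2 = x.
w_3 = -4 - x
w_4 = 4
w_5 = x
w_6 = -4 - x
So -4 - x = -3, giving x = -1.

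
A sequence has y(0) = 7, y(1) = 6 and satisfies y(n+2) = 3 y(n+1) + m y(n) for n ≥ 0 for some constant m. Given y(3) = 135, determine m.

y(2) = 18 + 7m
y(3) = 54 + 27m
So 54 + 27m = 135, giving m = 3.

3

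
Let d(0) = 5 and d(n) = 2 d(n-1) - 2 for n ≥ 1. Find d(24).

50331650

The fixed point is -2/(1 - 2) = 2, so d(n) - 2 = 2(d(n-1) - 2).
Hence d(n) = 3·2^n + 2.
d(24) = 3·2^{24} + 2 = 3·16777216 + 2 = 50331650.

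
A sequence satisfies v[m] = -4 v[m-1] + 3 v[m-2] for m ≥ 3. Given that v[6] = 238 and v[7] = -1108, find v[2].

Rearranging, v[m-2] = (v[m] + 4 v[m-1]) / 3.
v[5] = (-1108 + 4·238) / 3 = -156/3 = -52
v[4] = (238 + 4·(-52)) / 3 = 30/3 = 10
v[3] = (-52 + 4·10) / 3 = -12/3 = -4
v[2] = (10 + 4·(-4)) / 3 = -6/3 = -2

-2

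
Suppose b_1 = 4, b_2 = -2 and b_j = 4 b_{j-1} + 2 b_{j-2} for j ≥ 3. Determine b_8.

b_3 = 4(-2) + 2(4) = 0
b_4 = 4(0) + 2(-2) = -4
b_5 = 4(-4) + 2(0) = -16
b_6 = 4(-16) + 2(-4) = -72
b_7 = 4(-72) + 2(-16) = -320
b_8 = 4(-320) + 2(-72) = -1424

-1424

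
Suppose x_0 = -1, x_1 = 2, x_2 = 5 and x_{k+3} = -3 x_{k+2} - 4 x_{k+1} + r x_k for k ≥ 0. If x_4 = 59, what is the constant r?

2

x_3 = -23 - r
x_4 = 49 + 5r
So 49 + 5r = 59, giving r = 2.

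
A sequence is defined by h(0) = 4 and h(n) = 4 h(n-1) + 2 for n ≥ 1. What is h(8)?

305834

h(1) = 4(4) + 2 = 18
h(2) = 4(18) + 2 = 74
h(3) = 4(74) + 2 = 298
h(4) = 4(298) + 2 = 1194
h(5) = 4(1194) + 2 = 4778
h(6) = 4(4778) + 2 = 19114
h(7) = 4(19114) + 2 = 76458
h(8) = 4(76458) + 2 = 305834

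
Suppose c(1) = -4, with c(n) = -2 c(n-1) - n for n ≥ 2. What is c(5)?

-57

c(2) = -2·(-4) - 2 = 6
c(3) = -2·6 - 3 = -15
c(4) = -2·(-15) - 4 = 26
c(5) = -2·26 - 5 = -57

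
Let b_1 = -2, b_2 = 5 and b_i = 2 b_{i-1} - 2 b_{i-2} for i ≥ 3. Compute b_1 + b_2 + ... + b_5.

43

b_3 = 2·5 - 2·(-2) = 14
b_4 = 2·14 - 2·5 = 18
b_5 = 2·18 - 2·14 = 8
Sum = (-2) + 5 + 14 + 18 + 8 = 43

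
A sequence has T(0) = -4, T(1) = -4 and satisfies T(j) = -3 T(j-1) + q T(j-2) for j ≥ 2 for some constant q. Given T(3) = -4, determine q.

T(2) = 12 - 4q
T(3) = -36 + 8q
So -36 + 8q = -4, giving q = 4.

4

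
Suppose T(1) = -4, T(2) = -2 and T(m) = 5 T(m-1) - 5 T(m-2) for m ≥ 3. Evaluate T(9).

T(3) = 5(-2) - 5(-4) = 10
T(4) = 5(10) - 5(-2) = 60
T(5) = 5(60) - 5(10) = 250
T(6) = 5(250) - 5(60) = 950
T(7) = 5(950) - 5(250) = 3500
T(8) = 5(3500) - 5(950) = 12750
T(9) = 5(12750) - 5(3500) = 46250

46250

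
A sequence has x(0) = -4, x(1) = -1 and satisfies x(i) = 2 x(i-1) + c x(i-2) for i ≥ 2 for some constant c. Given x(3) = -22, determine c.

x(2) = -2 - 4c
x(3) = -4 - 9c
So -4 - 9c = -22, giving c = 2.

2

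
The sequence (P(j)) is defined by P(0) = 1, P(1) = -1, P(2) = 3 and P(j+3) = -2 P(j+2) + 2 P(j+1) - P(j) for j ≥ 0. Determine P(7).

P(3) = -2*3 + 2*(-1) - 1 = -9
P(4) = -2*(-9) + 2*3 - (-1) = 25
P(5) = -2*25 + 2*(-9) - 3 = -71
P(6) = -2*(-71) + 2*25 - (-9) = 201
P(7) = -2*201 + 2*(-71) - 25 = -569

-569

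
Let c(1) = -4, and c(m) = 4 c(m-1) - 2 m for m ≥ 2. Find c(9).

-364082

c(2) = 4·(-4) - 4 = -20
c(3) = 4·(-20) - 6 = -86
c(4) = 4·(-86) - 8 = -352
c(5) = 4·(-352) - 10 = -1418
c(6) = 4·(-1418) - 12 = -5684
c(7) = 4·(-5684) - 14 = -22750
c(8) = 4·(-22750) - 16 = -91016
c(9) = 4·(-91016) - 18 = -364082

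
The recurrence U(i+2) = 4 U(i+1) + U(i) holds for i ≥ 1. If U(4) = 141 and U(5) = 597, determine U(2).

9

Rearranging, U(i-2) = U(i) - 4 U(i-1).
U(3) = 597 - 4·141 = 33
U(2) = 141 - 4·33 = 9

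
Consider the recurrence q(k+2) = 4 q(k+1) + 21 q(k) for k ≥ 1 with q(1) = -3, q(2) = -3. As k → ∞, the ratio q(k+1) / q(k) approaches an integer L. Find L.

The characteristic equation is r^2 - 4r - 21 = 0, which factors as (r - 7)(r + 3) = 0.
So the roots are 7 and -3. Since |7| > |-3| and the coefficient of 7^k is non-zero, the ratio tends to 7.

7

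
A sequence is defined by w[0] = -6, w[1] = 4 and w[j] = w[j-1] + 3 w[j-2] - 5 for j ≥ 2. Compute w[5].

-115

w[2] = 4 + 3(-6) - 5 = -19
w[3] = (-19) + 3(4) - 5 = -12
w[4] = (-12) + 3(-19) - 5 = -74
w[5] = (-74) + 3(-12) - 5 = -115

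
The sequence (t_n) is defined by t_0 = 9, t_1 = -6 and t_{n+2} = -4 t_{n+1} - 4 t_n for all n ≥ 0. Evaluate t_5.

672

t_2 = -4·(-6) - 4·9 = -12
t_3 = -4·(-12) - 4·(-6) = 72
t_4 = -4·72 - 4·(-12) = -240
t_5 = -4·(-240) - 4·72 = 672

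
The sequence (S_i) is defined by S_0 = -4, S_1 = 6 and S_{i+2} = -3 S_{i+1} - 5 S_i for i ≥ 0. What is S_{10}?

S_2 = -3(6) - 5(-4) = 2
S_3 = -3(2) - 5(6) = -36
S_4 = -3(-36) - 5(2) = 98
S_5 = -3(98) - 5(-36) = -114
S_6 = -3(-114) - 5(98) = -148
S_7 = -3(-148) - 5(-114) = 1014
S_8 = -3(1014) - 5(-148) = -2302
S_9 = -3(-2302) - 5(1014) = 1836
S_{10} = -3(1836) - 5(-2302) = 6002

6002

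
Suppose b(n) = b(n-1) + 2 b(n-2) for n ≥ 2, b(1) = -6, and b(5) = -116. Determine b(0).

Let b(0) = x.
b(2) = -6 + 2x
b(3) = -18 + 2x
b(4) = -30 + 6x
b(5) = -66 + 10x
So -66 + 10x = -116, giving x = -5.

-5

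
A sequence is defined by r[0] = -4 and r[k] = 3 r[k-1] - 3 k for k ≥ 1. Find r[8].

-40992

r[1] = 3·(-4) - 3 = -15
r[2] = 3·(-15) - 6 = -51
r[3] = 3·(-51) - 9 = -162
r[4] = 3·(-162) - 12 = -498
r[5] = 3·(-498) - 15 = -1509
r[6] = 3·(-1509) - 18 = -4545
r[7] = 3·(-4545) - 21 = -13656
r[8] = 3·(-13656) - 24 = -40992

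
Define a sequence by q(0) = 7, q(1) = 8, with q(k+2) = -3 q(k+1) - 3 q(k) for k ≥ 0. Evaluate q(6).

q(2) = -3(8) - 3(7) = -45
q(3) = -3(-45) - 3(8) = 111
q(4) = -3(111) - 3(-45) = -198
q(5) = -3(-198) - 3(111) = 261
q(6) = -3(261) - 3(-198) = -189

-189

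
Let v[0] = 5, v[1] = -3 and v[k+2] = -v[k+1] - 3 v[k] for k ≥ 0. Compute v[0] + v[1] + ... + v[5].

v[2] = -(-3) - 3*5 = -12
v[3] = -(-12) - 3*(-3) = 21
v[4] = -21 - 3*(-12) = 15
v[5] = -15 - 3*21 = -78
Sum = 5 + (-3) + (-12) + 21 + 15 + (-78) = -52

-52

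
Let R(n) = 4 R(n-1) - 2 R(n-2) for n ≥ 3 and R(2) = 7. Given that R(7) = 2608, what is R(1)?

4

Let R(1) = v.
R(3) = 28 - 2v
R(4) = 98 - 8v
R(5) = 336 - 28v
R(6) = 1148 - 96v
R(7) = 3920 - 328v
So 3920 - 328v = 2608, giving v = 4.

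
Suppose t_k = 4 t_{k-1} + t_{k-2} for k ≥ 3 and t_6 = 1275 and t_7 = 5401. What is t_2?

Rearranging, t_{k-2} = t_k - 4 t_{k-1}.
t_5 = 5401 - 4·1275 = 301
t_4 = 1275 - 4·301 = 71
t_3 = 301 - 4·71 = 17
t_2 = 71 - 4·17 = 3

3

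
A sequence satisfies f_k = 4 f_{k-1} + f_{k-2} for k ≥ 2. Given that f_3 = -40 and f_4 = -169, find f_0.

7

Rearranging, f_{k-2} = f_k - 4 f_{k-1}.
f_2 = -169 - 4·(-40) = -9
f_1 = -40 - 4·(-9) = -4
f_0 = -9 - 4·(-4) = 7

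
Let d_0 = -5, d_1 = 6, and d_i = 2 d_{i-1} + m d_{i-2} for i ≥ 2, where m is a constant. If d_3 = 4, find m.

5

d_2 = 12 - 5m
d_3 = 24 - 4m
So 24 - 4m = 4, giving m = 5.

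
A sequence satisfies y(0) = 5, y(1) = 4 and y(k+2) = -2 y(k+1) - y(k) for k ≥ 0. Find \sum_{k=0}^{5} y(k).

27

y(2) = -2*4 - 5 = -13
y(3) = -2*(-13) - 4 = 22
y(4) = -2*22 - (-13) = -31
y(5) = -2*(-31) - 22 = 40
Sum = 5 + 4 + (-13) + 22 + (-31) + 40 = 27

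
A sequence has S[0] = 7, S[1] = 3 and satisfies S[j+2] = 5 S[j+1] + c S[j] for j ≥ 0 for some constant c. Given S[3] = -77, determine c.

S[2] = 15 + 7c
S[3] = 75 + 38c
So 75 + 38c = -77, giving c = -4.

-4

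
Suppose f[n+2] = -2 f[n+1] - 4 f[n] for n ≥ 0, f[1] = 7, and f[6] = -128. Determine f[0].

Let f[0] = z.
f[2] = -14 - 4z
f[3] = 8z
f[4] = 56
f[5] = -112 - 32z
f[6] = 64z
So 64z = -128, giving z = -2.

-2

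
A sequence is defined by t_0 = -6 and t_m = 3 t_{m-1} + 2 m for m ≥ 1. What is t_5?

-1100

t_1 = 3(-6) + 2 = -16
t_2 = 3(-16) + 4 = -44
t_3 = 3(-44) + 6 = -126
t_4 = 3(-126) + 8 = -370
t_5 = 3(-370) + 10 = -1100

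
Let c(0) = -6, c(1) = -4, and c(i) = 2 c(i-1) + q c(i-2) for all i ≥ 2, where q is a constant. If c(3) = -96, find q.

c(2) = -8 - 6q
c(3) = -16 - 16q
So -16 - 16q = -96, giving q = 5.

5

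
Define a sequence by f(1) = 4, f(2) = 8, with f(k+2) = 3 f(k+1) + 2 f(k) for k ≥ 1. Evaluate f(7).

f(3) = 3·8 + 2·4 = 32
f(4) = 3·32 + 2·8 = 112
f(5) = 3·112 + 2·32 = 400
f(6) = 3·400 + 2·112 = 1424
f(7) = 3·1424 + 2·400 = 5072

5072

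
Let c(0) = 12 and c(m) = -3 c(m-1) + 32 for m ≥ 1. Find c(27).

-30502389939940

The fixed point is 32/(1 + 3) = 8, so c(m) - 8 = -3(c(m-1) - 8).
Hence c(m) = 4·(-3)^m + 8.
c(27) = 4·(-3)^{27} + 8 = 4·-7625597484987 + 8 = -30502389939940.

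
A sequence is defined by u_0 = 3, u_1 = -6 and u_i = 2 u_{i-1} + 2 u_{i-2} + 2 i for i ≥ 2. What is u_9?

-2034

u_2 = 2*(-6) + 2*3 + 4 = -2
u_3 = 2*(-2) + 2*(-6) + 6 = -10
u_4 = 2*(-10) + 2*(-2) + 8 = -16
u_5 = 2*(-16) + 2*(-10) + 10 = -42
u_6 = 2*(-42) + 2*(-16) + 12 = -104
u_7 = 2*(-104) + 2*(-42) + 14 = -278
u_8 = 2*(-278) + 2*(-104) + 16 = -748
u_9 = 2*(-748) + 2*(-278) + 18 = -2034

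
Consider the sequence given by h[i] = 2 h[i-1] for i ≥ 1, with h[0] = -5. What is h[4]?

-80

h[1] = 2(-5) = -10
h[2] = 2(-10) = -20
h[3] = 2(-20) = -40
h[4] = 2(-40) = -80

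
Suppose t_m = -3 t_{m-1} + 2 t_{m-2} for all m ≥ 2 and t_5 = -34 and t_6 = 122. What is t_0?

Rearranging, t_{m-2} = (t_m + 3 t_{m-1}) / 2.
t_4 = (122 + 3(-34)) / 2 = 20/2 = 10
t_3 = (-34 + 3(10)) / 2 = -4/2 = -2
t_2 = (10 + 3(-2)) / 2 = 4/2 = 2
t_1 = (-2 + 3(2)) / 2 = 4/2 = 2
t_0 = (2 + 3(2)) / 2 = 8/2 = 4

4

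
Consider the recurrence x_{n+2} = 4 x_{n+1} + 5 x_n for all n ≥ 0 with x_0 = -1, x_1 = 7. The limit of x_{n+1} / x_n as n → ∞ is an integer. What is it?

The characteristic equation is r^2 - 4r - 5 = 0, which factors as (r - 5)(r + 1) = 0.
So the roots are 5 and -1. Since |5| > |-1| and the coefficient of 5^n is non-zero, the ratio tends to 5.

5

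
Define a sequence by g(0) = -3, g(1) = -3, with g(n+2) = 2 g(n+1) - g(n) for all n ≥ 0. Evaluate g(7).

-3

g(2) = 2(-3) - (-3) = -3
g(3) = 2(-3) - (-3) = -3
g(4) = 2(-3) - (-3) = -3
g(5) = 2(-3) - (-3) = -3
g(6) = 2(-3) - (-3) = -3
g(7) = 2(-3) - (-3) = -3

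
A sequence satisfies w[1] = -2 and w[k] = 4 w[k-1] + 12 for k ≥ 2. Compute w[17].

The fixed point is 12/(1 - 4) = -4, so w[k] + 4 = 4(w[k-1] + 4).
Hence w[k] = 2·4^{k-1} - 4.
w[17] = 2·4^{16} - 4 = 2·4294967296 - 4 = 8589934588.

8589934588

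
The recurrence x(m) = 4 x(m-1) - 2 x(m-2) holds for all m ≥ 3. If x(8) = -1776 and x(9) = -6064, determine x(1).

5

Rearranging, x(m-2) = (x(m) - 4 x(m-1)) / -2.
x(7) = (-6064 - 4·(-1776)) / -2 = 1040/-2 = -520
x(6) = (-1776 - 4·(-520)) / -2 = 304/-2 = -152
x(5) = (-520 - 4·(-152)) / -2 = 88/-2 = -44
x(4) = (-152 - 4·(-44)) / -2 = 24/-2 = -12
x(3) = (-44 - 4·(-12)) / -2 = 4/-2 = -2
x(2) = (-12 - 4·(-2)) / -2 = -4/-2 = 2
x(1) = (-2 - 4·2) / -2 = -10/-2 = 5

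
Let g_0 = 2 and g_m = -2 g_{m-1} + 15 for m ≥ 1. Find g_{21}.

6291461

The fixed point is 15/(1 + 2) = 5, so g_m - 5 = -2(g_{m-1} - 5).
Hence g_m = -3·(-2)^m + 5.
g_{21} = -3·(-2)^{21} + 5 = -3·-2097152 + 5 = 6291461.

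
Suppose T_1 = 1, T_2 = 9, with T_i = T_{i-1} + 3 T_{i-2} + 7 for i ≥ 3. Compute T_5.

T_3 = 9 + 3(1) + 7 = 19
T_4 = 19 + 3(9) + 7 = 53
T_5 = 53 + 3(19) + 7 = 117

117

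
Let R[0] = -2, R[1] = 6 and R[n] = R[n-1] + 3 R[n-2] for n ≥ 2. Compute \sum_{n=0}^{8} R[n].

R[2] = 6 + 3(-2) = 0
R[3] = 0 + 3(6) = 18
R[4] = 18 + 3(0) = 18
R[5] = 18 + 3(18) = 72
R[6] = 72 + 3(18) = 126
R[7] = 126 + 3(72) = 342
R[8] = 342 + 3(126) = 720
Sum = (-2) + 6 + 0 + 18 + 18 + 72 + 126 + 342 + 720 = 1300

1300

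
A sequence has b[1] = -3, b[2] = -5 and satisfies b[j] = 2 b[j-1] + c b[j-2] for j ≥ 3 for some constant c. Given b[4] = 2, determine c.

b[3] = -10 - 3c
b[4] = -20 - 11c
So -20 - 11c = 2, giving c = -2.

-2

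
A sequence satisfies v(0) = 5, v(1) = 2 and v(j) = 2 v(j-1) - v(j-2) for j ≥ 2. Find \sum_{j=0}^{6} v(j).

v(2) = 2·2 - 5 = -1
v(3) = 2·(-1) - 2 = -4
v(4) = 2·(-4) - (-1) = -7
v(5) = 2·(-7) - (-4) = -10
v(6) = 2·(-10) - (-7) = -13
Sum = 5 + 2 + (-1) + (-4) + (-7) + (-10) + (-13) = -28

-28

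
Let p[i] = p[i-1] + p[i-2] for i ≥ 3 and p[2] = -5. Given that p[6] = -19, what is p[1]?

2

Let p[1] = v.
p[3] = -5 + v
p[4] = -10 + v
p[5] = -15 + 2v
p[6] = -25 + 3v
So -25 + 3v = -19, giving v = 2.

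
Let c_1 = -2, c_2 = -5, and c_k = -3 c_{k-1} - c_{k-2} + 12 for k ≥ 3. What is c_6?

-497

c_3 = -3*(-5) - (-2) + 12 = 29
c_4 = -3*29 - (-5) + 12 = -70
c_5 = -3*(-70) - 29 + 12 = 193
c_6 = -3*193 - (-70) + 12 = -497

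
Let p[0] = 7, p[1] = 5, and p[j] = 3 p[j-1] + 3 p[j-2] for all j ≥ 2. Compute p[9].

p[2] = 3(5) + 3(7) = 36
p[3] = 3(36) + 3(5) = 123
p[4] = 3(123) + 3(36) = 477
p[5] = 3(477) + 3(123) = 1800
p[6] = 3(1800) + 3(477) = 6831
p[7] = 3(6831) + 3(1800) = 25893
p[8] = 3(25893) + 3(6831) = 98172
p[9] = 3(98172) + 3(25893) = 372195

372195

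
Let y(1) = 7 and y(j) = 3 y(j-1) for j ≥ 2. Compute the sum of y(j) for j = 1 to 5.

847

y(2) = 3(7) = 21
y(3) = 3(21) = 63
y(4) = 3(63) = 189
y(5) = 3(189) = 567
Sum = 7 + 21 + 63 + 189 + 567 = 847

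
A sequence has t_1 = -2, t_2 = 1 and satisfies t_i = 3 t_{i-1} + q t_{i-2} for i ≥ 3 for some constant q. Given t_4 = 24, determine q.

-3

t_3 = 3 - 2q
t_4 = 9 - 5q
So 9 - 5q = 24, giving q = -3.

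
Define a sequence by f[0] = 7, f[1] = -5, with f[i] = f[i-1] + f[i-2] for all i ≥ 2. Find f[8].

f[2] = (-5) + 7 = 2
f[3] = 2 + (-5) = -3
f[4] = (-3) + 2 = -1
f[5] = (-1) + (-3) = -4
f[6] = (-4) + (-1) = -5
f[7] = (-5) + (-4) = -9
f[8] = (-9) + (-5) = -14

-14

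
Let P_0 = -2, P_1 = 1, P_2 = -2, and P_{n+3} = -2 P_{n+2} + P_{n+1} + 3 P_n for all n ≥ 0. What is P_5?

P_3 = -2(-2) + 1 + 3(-2) = -1
P_4 = -2(-1) + (-2) + 3(1) = 3
P_5 = -2(3) + (-1) + 3(-2) = -13

-13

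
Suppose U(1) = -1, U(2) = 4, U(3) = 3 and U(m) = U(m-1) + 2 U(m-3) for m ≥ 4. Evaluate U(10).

99

U(4) = 3 + 2(-1) = 1
U(5) = 1 + 2(4) = 9
U(6) = 9 + 2(3) = 15
U(7) = 15 + 2(1) = 17
U(8) = 17 + 2(9) = 35
U(9) = 35 + 2(15) = 65
U(10) = 65 + 2(17) = 99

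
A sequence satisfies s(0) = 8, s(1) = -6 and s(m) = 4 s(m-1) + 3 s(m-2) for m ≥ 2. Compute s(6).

s(2) = 4(-6) + 3(8) = 0
s(3) = 4(0) + 3(-6) = -18
s(4) = 4(-18) + 3(0) = -72
s(5) = 4(-72) + 3(-18) = -342
s(6) = 4(-342) + 3(-72) = -1584

-1584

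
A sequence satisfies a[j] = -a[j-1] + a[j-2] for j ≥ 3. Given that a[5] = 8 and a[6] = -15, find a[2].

-6

Rearranging, a[j-2] = a[j] + a[j-1].
a[4] = -15 + 8 = -7
a[3] = 8 + (-7) = 1
a[2] = -7 + 1 = -6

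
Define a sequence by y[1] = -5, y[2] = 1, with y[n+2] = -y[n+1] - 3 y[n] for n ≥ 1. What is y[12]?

y[3] = -1 - 3·(-5) = 14
y[4] = -14 - 3·1 = -17
y[5] = -(-17) - 3·14 = -25
y[6] = -(-25) - 3·(-17) = 76
y[7] = -76 - 3·(-25) = -1
y[8] = -(-1) - 3·76 = -227
y[9] = -(-227) - 3·(-1) = 230
y[10] = -230 - 3·(-227) = 451
y[11] = -451 - 3·230 = -1141
y[12] = -(-1141) - 3·451 = -212

-212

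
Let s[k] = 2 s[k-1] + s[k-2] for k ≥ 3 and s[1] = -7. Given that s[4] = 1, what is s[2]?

3

Let s[2] = y.
s[3] = -7 + 2y
s[4] = -14 + 5y
So -14 + 5y = 1, giving y = 3.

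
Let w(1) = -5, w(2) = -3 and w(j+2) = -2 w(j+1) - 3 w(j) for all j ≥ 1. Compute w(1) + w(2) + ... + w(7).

-119

w(3) = -2·(-3) - 3·(-5) = 21
w(4) = -2·21 - 3·(-3) = -33
w(5) = -2·(-33) - 3·21 = 3
w(6) = -2·3 - 3·(-33) = 93
w(7) = -2·93 - 3·3 = -195
Sum = (-5) + (-3) + 21 + (-33) + 3 + 93 + (-195) = -119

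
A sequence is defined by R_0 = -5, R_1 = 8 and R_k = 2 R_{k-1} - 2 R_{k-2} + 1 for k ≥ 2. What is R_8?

-95

R_2 = 2·8 - 2·(-5) + 1 = 27
R_3 = 2·27 - 2·8 + 1 = 39
R_4 = 2·39 - 2·27 + 1 = 25
R_5 = 2·25 - 2·39 + 1 = -27
R_6 = 2·(-27) - 2·25 + 1 = -103
R_7 = 2·(-103) - 2·(-27) + 1 = -151
R_8 = 2·(-151) - 2·(-103) + 1 = -95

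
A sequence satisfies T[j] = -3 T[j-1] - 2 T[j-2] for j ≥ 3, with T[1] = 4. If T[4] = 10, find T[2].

Let T[2] = v.
T[3] = -8 - 3v
T[4] = 24 + 7v
So 24 + 7v = 10, giving v = -2.

-2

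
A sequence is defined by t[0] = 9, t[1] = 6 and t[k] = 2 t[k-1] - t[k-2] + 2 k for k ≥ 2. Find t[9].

t[2] = 2*6 - 9 + 4 = 7
t[3] = 2*7 - 6 + 6 = 14
t[4] = 2*14 - 7 + 8 = 29
t[5] = 2*29 - 14 + 10 = 54
t[6] = 2*54 - 29 + 12 = 91
t[7] = 2*91 - 54 + 14 = 142
t[8] = 2*142 - 91 + 16 = 209
t[9] = 2*209 - 142 + 18 = 294

294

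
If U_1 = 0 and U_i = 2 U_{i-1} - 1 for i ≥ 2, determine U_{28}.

The fixed point is -1/(1 - 2) = 1, so U_i - 1 = 2(U_{i-1} - 1).
Hence U_i = -1·2^{i-1} + 1.
U_{28} = -1·2^{27} + 1 = -1·134217728 + 1 = -134217727.

-134217727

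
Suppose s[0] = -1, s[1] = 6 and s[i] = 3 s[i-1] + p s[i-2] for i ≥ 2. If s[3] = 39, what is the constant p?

-5

s[2] = 18 - p
s[3] = 54 + 3p
So 54 + 3p = 39, giving p = -5.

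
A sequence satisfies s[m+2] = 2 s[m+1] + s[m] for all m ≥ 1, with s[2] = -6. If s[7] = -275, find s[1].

5

Let s[1] = w.
s[3] = -12 + w
s[4] = -30 + 2w
s[5] = -72 + 5w
s[6] = -174 + 12w
s[7] = -420 + 29w
So -420 + 29w = -275, giving w = 5.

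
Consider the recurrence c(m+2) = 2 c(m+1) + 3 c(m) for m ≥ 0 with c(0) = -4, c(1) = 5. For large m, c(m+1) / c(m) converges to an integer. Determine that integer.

The characteristic equation is r^2 - 2r - 3 = 0, which factors as (r - 3)(r + 1) = 0.
So the roots are 3 and -1. Since |3| > |-1| and the coefficient of 3^m is non-zero, the ratio tends to 3.

3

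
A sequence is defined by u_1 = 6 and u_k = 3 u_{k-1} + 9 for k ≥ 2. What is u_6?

u_2 = 3*6 + 9 = 27
u_3 = 3*27 + 9 = 90
u_4 = 3*90 + 9 = 279
u_5 = 3*279 + 9 = 846
u_6 = 3*846 + 9 = 2547

2547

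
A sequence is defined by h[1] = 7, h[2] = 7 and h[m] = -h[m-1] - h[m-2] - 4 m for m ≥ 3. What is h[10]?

-5

h[3] = -7 - 7 - 12 = -26
h[4] = -(-26) - 7 - 16 = 3
h[5] = -3 - (-26) - 20 = 3
h[6] = -3 - 3 - 24 = -30
h[7] = -(-30) - 3 - 28 = -1
h[8] = -(-1) - (-30) - 32 = -1
h[9] = -(-1) - (-1) - 36 = -34
h[10] = -(-34) - (-1) - 40 = -5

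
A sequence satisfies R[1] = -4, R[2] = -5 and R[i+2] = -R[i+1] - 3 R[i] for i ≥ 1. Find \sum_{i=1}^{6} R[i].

R[3] = -(-5) - 3(-4) = 17
R[4] = -17 - 3(-5) = -2
R[5] = -(-2) - 3(17) = -49
R[6] = -(-49) - 3(-2) = 55
Sum = (-4) + (-5) + 17 + (-2) + (-49) + 55 = 12

12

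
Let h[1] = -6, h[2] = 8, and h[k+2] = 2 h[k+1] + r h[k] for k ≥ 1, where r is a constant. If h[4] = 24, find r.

h[3] = 16 - 6r
h[4] = 32 - 4r
So 32 - 4r = 24, giving r = 2.

2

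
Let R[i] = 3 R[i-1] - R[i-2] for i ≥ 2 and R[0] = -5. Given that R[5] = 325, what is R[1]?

Let R[1] = z.
R[2] = 5 + 3z
R[3] = 15 + 8z
R[4] = 40 + 21z
R[5] = 105 + 55z
So 105 + 55z = 325, giving z = 4.

4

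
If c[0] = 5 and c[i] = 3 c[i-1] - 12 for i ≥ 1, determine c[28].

The fixed point is -12/(1 - 3) = 6, so c[i] - 6 = 3(c[i-1] - 6).
Hence c[i] = -1·3^i + 6.
c[28] = -1·3^{28} + 6 = -1·22876792454961 + 6 = -22876792454955.

-22876792454955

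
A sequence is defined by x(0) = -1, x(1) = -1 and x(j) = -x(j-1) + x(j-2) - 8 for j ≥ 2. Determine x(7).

27

x(2) = -(-1) + (-1) - 8 = -8
x(3) = -(-8) + (-1) - 8 = -1
x(4) = -(-1) + (-8) - 8 = -15
x(5) = -(-15) + (-1) - 8 = 6
x(6) = -6 + (-15) - 8 = -29
x(7) = -(-29) + 6 - 8 = 27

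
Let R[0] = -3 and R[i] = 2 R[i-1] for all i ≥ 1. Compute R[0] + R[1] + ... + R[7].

-765

R[1] = 2(-3) = -6
R[2] = 2(-6) = -12
R[3] = 2(-12) = -24
R[4] = 2(-24) = -48
R[5] = 2(-48) = -96
R[6] = 2(-96) = -192
R[7] = 2(-192) = -384
Sum = (-3) + (-6) + (-12) + (-24) + (-48) + (-96) + (-192) + (-384) = -765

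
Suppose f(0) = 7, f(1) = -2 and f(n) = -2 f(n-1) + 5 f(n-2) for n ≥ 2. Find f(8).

f(2) = -2*(-2) + 5*7 = 39
f(3) = -2*39 + 5*(-2) = -88
f(4) = -2*(-88) + 5*39 = 371
f(5) = -2*371 + 5*(-88) = -1182
f(6) = -2*(-1182) + 5*371 = 4219
f(7) = -2*4219 + 5*(-1182) = -14348
f(8) = -2*(-14348) + 5*4219 = 49791

49791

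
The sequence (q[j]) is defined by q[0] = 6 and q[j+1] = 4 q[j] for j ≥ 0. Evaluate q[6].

q[1] = 4(6) = 24
q[2] = 4(24) = 96
q[3] = 4(96) = 384
q[4] = 4(384) = 1536
q[5] = 4(1536) = 6144
q[6] = 4(6144) = 24576

24576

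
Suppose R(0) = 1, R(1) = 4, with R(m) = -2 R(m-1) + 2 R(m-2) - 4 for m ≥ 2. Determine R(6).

R(2) = -2*4 + 2*1 - 4 = -10
R(3) = -2*(-10) + 2*4 - 4 = 24
R(4) = -2*24 + 2*(-10) - 4 = -72
R(5) = -2*(-72) + 2*24 - 4 = 188
R(6) = -2*188 + 2*(-72) - 4 = -524

-524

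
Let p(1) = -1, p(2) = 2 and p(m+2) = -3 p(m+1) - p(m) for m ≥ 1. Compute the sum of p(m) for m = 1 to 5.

-25

p(3) = -3·2 - (-1) = -5
p(4) = -3·(-5) - 2 = 13
p(5) = -3·13 - (-5) = -34
Sum = (-1) + 2 + (-5) + 13 + (-34) = -25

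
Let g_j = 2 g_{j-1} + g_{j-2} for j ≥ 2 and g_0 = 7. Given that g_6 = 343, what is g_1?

2

Let g_1 = w.
g_2 = 7 + 2w
g_3 = 14 + 5w
g_4 = 35 + 12w
g_5 = 84 + 29w
g_6 = 203 + 70w
So 203 + 70w = 343, giving w = 2.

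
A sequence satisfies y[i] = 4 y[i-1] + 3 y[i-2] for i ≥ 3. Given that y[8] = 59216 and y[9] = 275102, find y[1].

-2

Rearranging, y[i-2] = (y[i] - 4 y[i-1]) / 3.
y[7] = (275102 - 4(59216)) / 3 = 38238/3 = 12746
y[6] = (59216 - 4(12746)) / 3 = 8232/3 = 2744
y[5] = (12746 - 4(2744)) / 3 = 1770/3 = 590
y[4] = (2744 - 4(590)) / 3 = 384/3 = 128
y[3] = (590 - 4(128)) / 3 = 78/3 = 26
y[2] = (128 - 4(26)) / 3 = 24/3 = 8
y[1] = (26 - 4(8)) / 3 = -6/3 = -2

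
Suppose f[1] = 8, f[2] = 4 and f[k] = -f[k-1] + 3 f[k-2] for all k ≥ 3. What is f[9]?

1460

f[3] = -4 + 3(8) = 20
f[4] = -20 + 3(4) = -8
f[5] = -(-8) + 3(20) = 68
f[6] = -68 + 3(-8) = -92
f[7] = -(-92) + 3(68) = 296
f[8] = -296 + 3(-92) = -572
f[9] = -(-572) + 3(296) = 1460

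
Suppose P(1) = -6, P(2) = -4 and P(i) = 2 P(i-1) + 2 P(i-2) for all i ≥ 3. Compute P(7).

P(3) = 2*(-4) + 2*(-6) = -20
P(4) = 2*(-20) + 2*(-4) = -48
P(5) = 2*(-48) + 2*(-20) = -136
P(6) = 2*(-136) + 2*(-48) = -368
P(7) = 2*(-368) + 2*(-136) = -1008

-1008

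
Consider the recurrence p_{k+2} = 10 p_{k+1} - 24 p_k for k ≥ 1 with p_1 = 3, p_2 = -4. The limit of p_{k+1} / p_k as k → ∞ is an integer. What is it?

6

The characteristic equation is r^2 - 10r + 24 = 0, which factors as (r - 6)(r - 4) = 0.
So the roots are 6 and 4. Since |6| > |4| and the coefficient of 6^k is non-zero, the ratio tends to 6.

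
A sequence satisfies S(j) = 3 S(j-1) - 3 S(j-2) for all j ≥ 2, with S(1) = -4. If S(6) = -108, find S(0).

4

Let S(0) = w.
S(2) = -12 - 3w
S(3) = -24 - 9w
S(4) = -36 - 18w
S(5) = -36 - 27w
S(6) = -27w
So -27w = -108, giving w = 4.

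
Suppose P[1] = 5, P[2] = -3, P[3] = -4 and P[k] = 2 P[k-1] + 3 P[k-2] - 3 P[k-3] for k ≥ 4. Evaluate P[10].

-11060

P[4] = 2(-4) + 3(-3) - 3(5) = -32
P[5] = 2(-32) + 3(-4) - 3(-3) = -67
P[6] = 2(-67) + 3(-32) - 3(-4) = -218
P[7] = 2(-218) + 3(-67) - 3(-32) = -541
P[8] = 2(-541) + 3(-218) - 3(-67) = -1535
P[9] = 2(-1535) + 3(-541) - 3(-218) = -4039
P[10] = 2(-4039) + 3(-1535) - 3(-541) = -11060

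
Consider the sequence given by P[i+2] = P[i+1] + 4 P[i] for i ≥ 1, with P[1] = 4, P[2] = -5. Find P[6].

-1

P[3] = (-5) + 4*4 = 11
P[4] = 11 + 4*(-5) = -9
P[5] = (-9) + 4*11 = 35
P[6] = 35 + 4*(-9) = -1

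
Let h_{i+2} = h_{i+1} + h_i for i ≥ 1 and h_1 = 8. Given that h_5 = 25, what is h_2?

3

Let h_2 = v.
h_3 = 8 + v
h_4 = 8 + 2v
h_5 = 16 + 3v
So 16 + 3v = 25, giving v = 3.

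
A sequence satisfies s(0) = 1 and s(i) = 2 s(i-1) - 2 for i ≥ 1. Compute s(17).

The fixed point is -2/(1 - 2) = 2, so s(i) - 2 = 2(s(i-1) - 2).
Hence s(i) = -1·2^i + 2.
s(17) = -1·2^{17} + 2 = -1·131072 + 2 = -131070.

-131070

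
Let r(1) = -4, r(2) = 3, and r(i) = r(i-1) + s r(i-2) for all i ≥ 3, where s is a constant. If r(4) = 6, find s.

r(3) = 3 - 4s
r(4) = 3 - s
So 3 - s = 6, giving s = -3.

-3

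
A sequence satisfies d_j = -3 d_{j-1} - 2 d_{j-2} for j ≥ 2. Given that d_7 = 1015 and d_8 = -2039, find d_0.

Rearranging, d_{j-2} = (d_j + 3 d_{j-1}) / -2.
d_6 = (-2039 + 3·1015) / -2 = 1006/-2 = -503
d_5 = (1015 + 3·(-503)) / -2 = -494/-2 = 247
d_4 = (-503 + 3·247) / -2 = 238/-2 = -119
d_3 = (247 + 3·(-119)) / -2 = -110/-2 = 55
d_2 = (-119 + 3·55) / -2 = 46/-2 = -23
d_1 = (55 + 3·(-23)) / -2 = -14/-2 = 7
d_0 = (-23 + 3·7) / -2 = -2/-2 = 1

1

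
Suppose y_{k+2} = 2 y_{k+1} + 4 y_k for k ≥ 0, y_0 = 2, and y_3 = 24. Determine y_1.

Let y_1 = x.
y_2 = 8 + 2x
y_3 = 16 + 8x
So 16 + 8x = 24, giving x = 1.

1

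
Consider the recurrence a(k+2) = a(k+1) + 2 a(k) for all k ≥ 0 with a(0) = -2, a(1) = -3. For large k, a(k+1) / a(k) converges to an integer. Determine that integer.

The characteristic equation is r^2 - r - 2 = 0, which factors as (r - 2)(r + 1) = 0.
So the roots are 2 and -1. Since |2| > |-1| and the coefficient of 2^k is non-zero, the ratio tends to 2.

2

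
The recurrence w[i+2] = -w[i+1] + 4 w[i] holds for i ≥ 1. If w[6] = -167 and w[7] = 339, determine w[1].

-1

Rearranging, w[i-2] = (w[i] + w[i-1]) / 4.
w[5] = (339 + (-167)) / 4 = 172/4 = 43
w[4] = (-167 + 43) / 4 = -124/4 = -31
w[3] = (43 + (-31)) / 4 = 12/4 = 3
w[2] = (-31 + 3) / 4 = -28/4 = -7
w[1] = (3 + (-7)) / 4 = -4/4 = -1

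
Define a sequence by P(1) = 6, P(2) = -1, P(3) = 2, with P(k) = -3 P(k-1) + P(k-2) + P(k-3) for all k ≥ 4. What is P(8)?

-115

P(4) = -3*2 + (-1) + 6 = -1
P(5) = -3*(-1) + 2 + (-1) = 4
P(6) = -3*4 + (-1) + 2 = -11
P(7) = -3*(-11) + 4 + (-1) = 36
P(8) = -3*36 + (-11) + 4 = -115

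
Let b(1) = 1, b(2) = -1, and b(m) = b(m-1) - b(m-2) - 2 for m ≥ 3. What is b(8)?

-1

b(3) = (-1) - 1 - 2 = -4
b(4) = (-4) - (-1) - 2 = -5
b(5) = (-5) - (-4) - 2 = -3
b(6) = (-3) - (-5) - 2 = 0
b(7) = 0 - (-3) - 2 = 1
b(8) = 1 - 0 - 2 = -1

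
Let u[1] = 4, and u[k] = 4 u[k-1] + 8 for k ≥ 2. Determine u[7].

27304

u[2] = 4·4 + 8 = 24
u[3] = 4·24 + 8 = 104
u[4] = 4·104 + 8 = 424
u[5] = 4·424 + 8 = 1704
u[6] = 4·1704 + 8 = 6824
u[7] = 4·6824 + 8 = 27304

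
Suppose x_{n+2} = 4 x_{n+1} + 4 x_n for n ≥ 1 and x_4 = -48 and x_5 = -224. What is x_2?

-4

Rearranging, x_{n-2} = (x_n - 4 x_{n-1}) / 4.
x_3 = (-224 - 4·(-48)) / 4 = -32/4 = -8
x_2 = (-48 - 4·(-8)) / 4 = -16/4 = -4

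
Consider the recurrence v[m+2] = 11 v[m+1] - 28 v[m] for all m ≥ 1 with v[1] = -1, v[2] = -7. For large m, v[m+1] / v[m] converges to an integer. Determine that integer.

7

The characteristic equation is r^2 - 11r + 28 = 0, which factors as (r - 7)(r - 4) = 0.
So the roots are 7 and 4. Since |7| > |4| and the coefficient of 7^m is non-zero, the ratio tends to 7.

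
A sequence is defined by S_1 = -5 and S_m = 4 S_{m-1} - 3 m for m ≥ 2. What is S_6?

S_2 = 4(-5) - 6 = -26
S_3 = 4(-26) - 9 = -113
S_4 = 4(-113) - 12 = -464
S_5 = 4(-464) - 15 = -1871
S_6 = 4(-1871) - 18 = -7502

-7502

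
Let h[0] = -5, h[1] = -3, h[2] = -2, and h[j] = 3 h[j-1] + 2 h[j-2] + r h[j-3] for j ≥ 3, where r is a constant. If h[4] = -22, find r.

-1

h[3] = -12 - 5r
h[4] = -40 - 18r
So -40 - 18r = -22, giving r = -1.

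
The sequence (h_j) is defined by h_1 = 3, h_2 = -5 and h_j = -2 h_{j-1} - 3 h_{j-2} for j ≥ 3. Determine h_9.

h_3 = -2·(-5) - 3·3 = 1
h_4 = -2·1 - 3·(-5) = 13
h_5 = -2·13 - 3·1 = -29
h_6 = -2·(-29) - 3·13 = 19
h_7 = -2·19 - 3·(-29) = 49
h_8 = -2·49 - 3·19 = -155
h_9 = -2·(-155) - 3·49 = 163

163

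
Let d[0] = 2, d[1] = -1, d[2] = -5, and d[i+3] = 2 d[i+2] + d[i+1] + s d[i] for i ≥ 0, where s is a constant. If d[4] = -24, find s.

1

d[3] = -11 + 2s
d[4] = -27 + 3s
So -27 + 3s = -24, giving s = 1.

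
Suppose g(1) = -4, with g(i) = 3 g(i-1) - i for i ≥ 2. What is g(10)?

g(2) = 3(-4) - 2 = -14
g(3) = 3(-14) - 3 = -45
g(4) = 3(-45) - 4 = -139
g(5) = 3(-139) - 5 = -422
g(6) = 3(-422) - 6 = -1272
g(7) = 3(-1272) - 7 = -3823
g(8) = 3(-3823) - 8 = -11477
g(9) = 3(-11477) - 9 = -34440
g(10) = 3(-34440) - 10 = -103330

-103330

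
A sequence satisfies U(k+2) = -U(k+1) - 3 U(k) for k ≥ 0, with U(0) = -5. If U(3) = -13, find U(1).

-1

Let U(1) = y.
U(2) = 15 - y
U(3) = -15 - 2y
So -15 - 2y = -13, giving y = -1.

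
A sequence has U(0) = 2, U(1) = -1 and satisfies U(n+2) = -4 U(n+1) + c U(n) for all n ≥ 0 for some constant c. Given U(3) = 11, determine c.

U(2) = 4 + 2c
U(3) = -16 - 9c
So -16 - 9c = 11, giving c = -3.

-3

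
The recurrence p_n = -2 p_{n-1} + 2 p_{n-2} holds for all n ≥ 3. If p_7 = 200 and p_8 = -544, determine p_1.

5

Rearranging, p_{n-2} = (p_n + 2 p_{n-1}) / 2.
p_6 = (-544 + 2(200)) / 2 = -144/2 = -72
p_5 = (200 + 2(-72)) / 2 = 56/2 = 28
p_4 = (-72 + 2(28)) / 2 = -16/2 = -8
p_3 = (28 + 2(-8)) / 2 = 12/2 = 6
p_2 = (-8 + 2(6)) / 2 = 4/2 = 2
p_1 = (6 + 2(2)) / 2 = 10/2 = 5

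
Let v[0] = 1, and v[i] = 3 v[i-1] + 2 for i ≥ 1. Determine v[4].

v[1] = 3*1 + 2 = 5
v[2] = 3*5 + 2 = 17
v[3] = 3*17 + 2 = 53
v[4] = 3*53 + 2 = 161

161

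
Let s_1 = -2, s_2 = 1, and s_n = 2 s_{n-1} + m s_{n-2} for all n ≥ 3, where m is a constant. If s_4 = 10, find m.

s_3 = 2 - 2m
s_4 = 4 - 3m
So 4 - 3m = 10, giving m = -2.

-2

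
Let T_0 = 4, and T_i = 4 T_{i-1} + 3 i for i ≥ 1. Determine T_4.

1360

T_1 = 4(4) + 3 = 19
T_2 = 4(19) + 6 = 82
T_3 = 4(82) + 9 = 337
T_4 = 4(337) + 12 = 1360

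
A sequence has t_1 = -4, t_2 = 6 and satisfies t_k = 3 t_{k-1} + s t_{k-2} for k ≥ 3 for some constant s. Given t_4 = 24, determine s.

5

t_3 = 18 - 4s
t_4 = 54 - 6s
So 54 - 6s = 24, giving s = 5.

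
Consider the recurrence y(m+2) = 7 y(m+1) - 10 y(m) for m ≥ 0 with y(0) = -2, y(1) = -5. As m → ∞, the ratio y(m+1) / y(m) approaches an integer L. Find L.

The characteristic equation is r^2 - 7r + 10 = 0, which factors as (r - 5)(r - 2) = 0.
So the roots are 5 and 2. Since |5| > |2| and the coefficient of 5^m is non-zero, the ratio tends to 5.

5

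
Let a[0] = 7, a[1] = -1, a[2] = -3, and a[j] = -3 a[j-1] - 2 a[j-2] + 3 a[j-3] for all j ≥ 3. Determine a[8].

339

a[3] = -3·(-3) - 2·(-1) + 3·7 = 32
a[4] = -3·32 - 2·(-3) + 3·(-1) = -93
a[5] = -3·(-93) - 2·32 + 3·(-3) = 206
a[6] = -3·206 - 2·(-93) + 3·32 = -336
a[7] = -3·(-336) - 2·206 + 3·(-93) = 317
a[8] = -3·317 - 2·(-336) + 3·206 = 339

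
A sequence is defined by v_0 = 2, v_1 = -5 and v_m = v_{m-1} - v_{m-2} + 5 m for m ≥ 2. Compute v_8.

33

v_2 = (-5) - 2 + 10 = 3
v_3 = 3 - (-5) + 15 = 23
v_4 = 23 - 3 + 20 = 40
v_5 = 40 - 23 + 25 = 42
v_6 = 42 - 40 + 30 = 32
v_7 = 32 - 42 + 35 = 25
v_8 = 25 - 32 + 40 = 33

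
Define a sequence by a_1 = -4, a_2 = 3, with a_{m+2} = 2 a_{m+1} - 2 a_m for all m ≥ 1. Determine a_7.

-56

a_3 = 2(3) - 2(-4) = 14
a_4 = 2(14) - 2(3) = 22
a_5 = 2(22) - 2(14) = 16
a_6 = 2(16) - 2(22) = -12
a_7 = 2(-12) - 2(16) = -56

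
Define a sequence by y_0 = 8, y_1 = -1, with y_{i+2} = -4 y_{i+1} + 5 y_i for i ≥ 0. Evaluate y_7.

-117181

y_2 = -4*(-1) + 5*8 = 44
y_3 = -4*44 + 5*(-1) = -181
y_4 = -4*(-181) + 5*44 = 944
y_5 = -4*944 + 5*(-181) = -4681
y_6 = -4*(-4681) + 5*944 = 23444
y_7 = -4*23444 + 5*(-4681) = -117181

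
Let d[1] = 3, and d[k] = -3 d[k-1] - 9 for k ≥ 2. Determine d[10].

d[2] = -3*3 - 9 = -18
d[3] = -3*(-18) - 9 = 45
d[4] = -3*45 - 9 = -144
d[5] = -3*(-144) - 9 = 423
d[6] = -3*423 - 9 = -1278
d[7] = -3*(-1278) - 9 = 3825
d[8] = -3*3825 - 9 = -11484
d[9] = -3*(-11484) - 9 = 34443
d[10] = -3*34443 - 9 = -103338

-103338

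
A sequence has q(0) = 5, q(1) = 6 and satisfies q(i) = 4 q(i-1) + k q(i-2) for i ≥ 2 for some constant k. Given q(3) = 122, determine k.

1

q(2) = 24 + 5k
q(3) = 96 + 26k
So 96 + 26k = 122, giving k = 1.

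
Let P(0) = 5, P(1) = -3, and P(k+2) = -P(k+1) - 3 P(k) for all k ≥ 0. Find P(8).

P(2) = -(-3) - 3(5) = -12
P(3) = -(-12) - 3(-3) = 21
P(4) = -21 - 3(-12) = 15
P(5) = -15 - 3(21) = -78
P(6) = -(-78) - 3(15) = 33
P(7) = -33 - 3(-78) = 201
P(8) = -201 - 3(33) = -300

-300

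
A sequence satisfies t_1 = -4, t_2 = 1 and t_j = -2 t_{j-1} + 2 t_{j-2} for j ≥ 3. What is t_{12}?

t_3 = -2(1) + 2(-4) = -10
t_4 = -2(-10) + 2(1) = 22
t_5 = -2(22) + 2(-10) = -64
t_6 = -2(-64) + 2(22) = 172
t_7 = -2(172) + 2(-64) = -472
t_8 = -2(-472) + 2(172) = 1288
t_9 = -2(1288) + 2(-472) = -3520
t_{10} = -2(-3520) + 2(1288) = 9616
t_{11} = -2(9616) + 2(-3520) = -26272
t_{12} = -2(-26272) + 2(9616) = 71776

71776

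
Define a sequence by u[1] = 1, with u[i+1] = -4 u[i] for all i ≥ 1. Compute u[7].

4096

u[2] = -4*1 = -4
u[3] = -4*(-4) = 16
u[4] = -4*16 = -64
u[5] = -4*(-64) = 256
u[6] = -4*256 = -1024
u[7] = -4*(-1024) = 4096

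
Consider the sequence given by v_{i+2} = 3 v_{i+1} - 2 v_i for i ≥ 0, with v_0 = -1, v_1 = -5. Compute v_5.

v_2 = 3*(-5) - 2*(-1) = -13
v_3 = 3*(-13) - 2*(-5) = -29
v_4 = 3*(-29) - 2*(-13) = -61
v_5 = 3*(-61) - 2*(-29) = -125

-125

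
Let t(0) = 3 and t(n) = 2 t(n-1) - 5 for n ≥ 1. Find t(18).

The fixed point is -5/(1 - 2) = 5, so t(n) - 5 = 2(t(n-1) - 5).
Hence t(n) = -2·2^n + 5.
t(18) = -2·2^{18} + 5 = -2·262144 + 5 = -524283.

-524283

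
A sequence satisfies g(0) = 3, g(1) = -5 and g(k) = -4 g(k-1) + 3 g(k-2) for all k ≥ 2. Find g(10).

g(2) = -4*(-5) + 3*3 = 29
g(3) = -4*29 + 3*(-5) = -131
g(4) = -4*(-131) + 3*29 = 611
g(5) = -4*611 + 3*(-131) = -2837
g(6) = -4*(-2837) + 3*611 = 13181
g(7) = -4*13181 + 3*(-2837) = -61235
g(8) = -4*(-61235) + 3*13181 = 284483
g(9) = -4*284483 + 3*(-61235) = -1321637
g(10) = -4*(-1321637) + 3*284483 = 6139997

6139997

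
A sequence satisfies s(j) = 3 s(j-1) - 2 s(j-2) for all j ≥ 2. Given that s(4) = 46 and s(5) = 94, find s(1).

Rearranging, s(j-2) = (s(j) - 3 s(j-1)) / -2.
s(3) = (94 - 3·46) / -2 = -44/-2 = 22
s(2) = (46 - 3·22) / -2 = -20/-2 = 10
s(1) = (22 - 3·10) / -2 = -8/-2 = 4

4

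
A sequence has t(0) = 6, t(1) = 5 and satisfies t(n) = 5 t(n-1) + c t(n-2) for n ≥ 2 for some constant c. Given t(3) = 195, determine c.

t(2) = 25 + 6c
t(3) = 125 + 35c
So 125 + 35c = 195, giving c = 2.

2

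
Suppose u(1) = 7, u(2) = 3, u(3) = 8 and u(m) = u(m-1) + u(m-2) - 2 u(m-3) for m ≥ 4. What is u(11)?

u(4) = 8 + 3 - 2·7 = -3
u(5) = (-3) + 8 - 2·3 = -1
u(6) = (-1) + (-3) - 2·8 = -20
u(7) = (-20) + (-1) - 2·(-3) = -15
u(8) = (-15) + (-20) - 2·(-1) = -33
u(9) = (-33) + (-15) - 2·(-20) = -8
u(10) = (-8) + (-33) - 2·(-15) = -11
u(11) = (-11) + (-8) - 2·(-33) = 47

47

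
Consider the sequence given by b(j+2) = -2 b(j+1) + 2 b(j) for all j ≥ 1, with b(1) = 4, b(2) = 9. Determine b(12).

b(3) = -2*9 + 2*4 = -10
b(4) = -2*(-10) + 2*9 = 38
b(5) = -2*38 + 2*(-10) = -96
b(6) = -2*(-96) + 2*38 = 268
b(7) = -2*268 + 2*(-96) = -728
b(8) = -2*(-728) + 2*268 = 1992
b(9) = -2*1992 + 2*(-728) = -5440
b(10) = -2*(-5440) + 2*1992 = 14864
b(11) = -2*14864 + 2*(-5440) = -40608
b(12) = -2*(-40608) + 2*14864 = 110944

110944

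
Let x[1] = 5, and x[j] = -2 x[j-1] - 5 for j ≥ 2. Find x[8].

x[2] = -2*5 - 5 = -15
x[3] = -2*(-15) - 5 = 25
x[4] = -2*25 - 5 = -55
x[5] = -2*(-55) - 5 = 105
x[6] = -2*105 - 5 = -215
x[7] = -2*(-215) - 5 = 425
x[8] = -2*425 - 5 = -855

-855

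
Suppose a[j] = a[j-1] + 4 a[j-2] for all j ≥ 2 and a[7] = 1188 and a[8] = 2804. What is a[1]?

8

Rearranging, a[j-2] = (a[j] - a[j-1]) / 4.
a[6] = (2804 - 1188) / 4 = 1616/4 = 404
a[5] = (1188 - 404) / 4 = 784/4 = 196
a[4] = (404 - 196) / 4 = 208/4 = 52
a[3] = (196 - 52) / 4 = 144/4 = 36
a[2] = (52 - 36) / 4 = 16/4 = 4
a[1] = (36 - 4) / 4 = 32/4 = 8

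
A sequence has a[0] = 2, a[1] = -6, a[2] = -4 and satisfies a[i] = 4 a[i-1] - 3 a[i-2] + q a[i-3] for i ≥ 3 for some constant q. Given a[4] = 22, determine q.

1

a[3] = 2 + 2q
a[4] = 20 + 2q
So 20 + 2q = 22, giving q = 1.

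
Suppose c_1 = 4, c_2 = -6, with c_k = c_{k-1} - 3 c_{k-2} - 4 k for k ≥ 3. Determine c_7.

-52

c_3 = (-6) - 3*4 - 12 = -30
c_4 = (-30) - 3*(-6) - 16 = -28
c_5 = (-28) - 3*(-30) - 20 = 42
c_6 = 42 - 3*(-28) - 24 = 102
c_7 = 102 - 3*42 - 28 = -52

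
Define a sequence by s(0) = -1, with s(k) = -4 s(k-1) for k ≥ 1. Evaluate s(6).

-4096

s(1) = -4*(-1) = 4
s(2) = -4*4 = -16
s(3) = -4*(-16) = 64
s(4) = -4*64 = -256
s(5) = -4*(-256) = 1024
s(6) = -4*1024 = -4096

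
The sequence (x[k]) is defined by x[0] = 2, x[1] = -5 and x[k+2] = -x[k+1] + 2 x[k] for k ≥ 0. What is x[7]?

-299

x[2] = -(-5) + 2*2 = 9
x[3] = -9 + 2*(-5) = -19
x[4] = -(-19) + 2*9 = 37
x[5] = -37 + 2*(-19) = -75
x[6] = -(-75) + 2*37 = 149
x[7] = -149 + 2*(-75) = -299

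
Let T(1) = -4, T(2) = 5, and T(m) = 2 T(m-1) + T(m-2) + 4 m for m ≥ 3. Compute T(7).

T(3) = 2·5 + (-4) + 12 = 18
T(4) = 2·18 + 5 + 16 = 57
T(5) = 2·57 + 18 + 20 = 152
T(6) = 2·152 + 57 + 24 = 385
T(7) = 2·385 + 152 + 28 = 950

950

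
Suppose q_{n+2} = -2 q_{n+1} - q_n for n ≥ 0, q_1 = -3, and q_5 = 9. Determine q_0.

Let q_0 = w.
q_2 = 6 - w
q_3 = -9 + 2w
q_4 = 12 - 3w
q_5 = -15 + 4w
So -15 + 4w = 9, giving w = 6.

6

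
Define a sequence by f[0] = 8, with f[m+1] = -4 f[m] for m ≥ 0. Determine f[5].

-8192

f[1] = -4·8 = -32
f[2] = -4·(-32) = 128
f[3] = -4·128 = -512
f[4] = -4·(-512) = 2048
f[5] = -4·2048 = -8192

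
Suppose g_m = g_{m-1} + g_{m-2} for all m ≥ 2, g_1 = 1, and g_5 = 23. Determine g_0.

Let g_0 = z.
g_2 = 1 + z
g_3 = 2 + z
g_4 = 3 + 2z
g_5 = 5 + 3z
So 5 + 3z = 23, giving z = 6.

6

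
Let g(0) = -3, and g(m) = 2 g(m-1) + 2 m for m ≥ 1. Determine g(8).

g(1) = 2(-3) + 2 = -4
g(2) = 2(-4) + 4 = -4
g(3) = 2(-4) + 6 = -2
g(4) = 2(-2) + 8 = 4
g(5) = 2(4) + 10 = 18
g(6) = 2(18) + 12 = 48
g(7) = 2(48) + 14 = 110
g(8) = 2(110) + 16 = 236

236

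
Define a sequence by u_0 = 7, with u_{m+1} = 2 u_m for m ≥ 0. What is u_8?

1792

u_1 = 2·7 = 14
u_2 = 2·14 = 28
u_3 = 2·28 = 56
u_4 = 2·56 = 112
u_5 = 2·112 = 224
u_6 = 2·224 = 448
u_7 = 2·448 = 896
u_8 = 2·896 = 1792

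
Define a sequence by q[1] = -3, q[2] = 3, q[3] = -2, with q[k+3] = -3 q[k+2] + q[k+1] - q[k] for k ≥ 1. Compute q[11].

q[4] = -3·(-2) + 3 - (-3) = 12
q[5] = -3·12 + (-2) - 3 = -41
q[6] = -3·(-41) + 12 - (-2) = 137
q[7] = -3·137 + (-41) - 12 = -464
q[8] = -3·(-464) + 137 - (-41) = 1570
q[9] = -3·1570 + (-464) - 137 = -5311
q[10] = -3·(-5311) + 1570 - (-464) = 17967
q[11] = -3·17967 + (-5311) - 1570 = -60782

-60782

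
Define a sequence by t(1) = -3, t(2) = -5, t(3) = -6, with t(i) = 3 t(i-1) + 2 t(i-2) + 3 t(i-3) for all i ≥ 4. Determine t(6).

-506

t(4) = 3*(-6) + 2*(-5) + 3*(-3) = -37
t(5) = 3*(-37) + 2*(-6) + 3*(-5) = -138
t(6) = 3*(-138) + 2*(-37) + 3*(-6) = -506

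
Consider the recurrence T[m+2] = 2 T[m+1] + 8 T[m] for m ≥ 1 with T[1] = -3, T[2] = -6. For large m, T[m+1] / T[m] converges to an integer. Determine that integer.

4

The characteristic equation is r^2 - 2r - 8 = 0, which factors as (r - 4)(r + 2) = 0.
So the roots are 4 and -2. Since |4| > |-2| and the coefficient of 4^m is non-zero, the ratio tends to 4.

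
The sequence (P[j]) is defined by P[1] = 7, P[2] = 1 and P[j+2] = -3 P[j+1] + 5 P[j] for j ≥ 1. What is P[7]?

P[3] = -3*1 + 5*7 = 32
P[4] = -3*32 + 5*1 = -91
P[5] = -3*(-91) + 5*32 = 433
P[6] = -3*433 + 5*(-91) = -1754
P[7] = -3*(-1754) + 5*433 = 7427

7427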